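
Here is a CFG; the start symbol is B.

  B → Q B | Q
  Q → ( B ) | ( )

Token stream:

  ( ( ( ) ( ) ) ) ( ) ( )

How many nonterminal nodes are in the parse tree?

[B [Q ( [B [Q ( [B [Q ( )] [B [Q ( )]]] )]] )] [B [Q ( )] [B [Q ( )]]]]

12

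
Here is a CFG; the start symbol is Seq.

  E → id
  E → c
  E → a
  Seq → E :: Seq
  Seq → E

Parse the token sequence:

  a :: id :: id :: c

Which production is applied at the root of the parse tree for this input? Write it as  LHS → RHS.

[Seq [E a] :: [Seq [E id] :: [Seq [E id] :: [Seq [E c]]]]]

Seq → E :: Seq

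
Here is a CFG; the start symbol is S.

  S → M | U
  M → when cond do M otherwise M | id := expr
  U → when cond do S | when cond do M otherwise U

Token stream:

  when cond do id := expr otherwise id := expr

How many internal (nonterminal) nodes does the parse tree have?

[S [M when cond do [M id := expr] otherwise [M id := expr]]]

4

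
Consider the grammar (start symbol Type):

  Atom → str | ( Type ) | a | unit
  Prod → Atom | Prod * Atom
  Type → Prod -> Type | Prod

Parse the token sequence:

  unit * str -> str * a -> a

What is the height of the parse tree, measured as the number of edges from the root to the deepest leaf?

[Type [Prod [Prod [Atom unit]] * [Atom str]] -> [Type [Prod [Prod [Atom str]] * [Atom a]] -> [Type [Prod [Atom a]]]]]

5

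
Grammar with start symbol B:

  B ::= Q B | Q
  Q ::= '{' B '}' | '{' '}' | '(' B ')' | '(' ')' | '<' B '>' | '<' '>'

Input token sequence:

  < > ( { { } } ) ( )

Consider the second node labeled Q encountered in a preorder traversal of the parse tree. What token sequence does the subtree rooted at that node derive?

( { { } } )

[B [Q < >] [B [Q ( [B [Q { [B [Q { }]] }]] )] [B [Q ( )]]]]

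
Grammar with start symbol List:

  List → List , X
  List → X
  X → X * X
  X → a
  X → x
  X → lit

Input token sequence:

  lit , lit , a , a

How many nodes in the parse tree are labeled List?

[List [List [List [List [X lit]] , [X lit]] , [X a]] , [X a]]

4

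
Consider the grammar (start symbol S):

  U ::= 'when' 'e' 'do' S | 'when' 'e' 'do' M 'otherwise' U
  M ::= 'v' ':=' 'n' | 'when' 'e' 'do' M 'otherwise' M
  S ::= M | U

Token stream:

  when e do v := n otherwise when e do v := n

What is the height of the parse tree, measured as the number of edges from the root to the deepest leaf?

[S [U when e do [M v := n] otherwise [U when e do [S [M v := n]]]]]

5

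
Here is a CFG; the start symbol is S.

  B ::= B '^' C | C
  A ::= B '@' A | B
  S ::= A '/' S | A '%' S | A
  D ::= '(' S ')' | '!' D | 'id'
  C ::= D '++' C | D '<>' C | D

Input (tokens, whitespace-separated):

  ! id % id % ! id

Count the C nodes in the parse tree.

[S [A [B [C [D ! [D id]]]]] % [S [A [B [C [D id]]]] % [S [A [B [C [D ! [D id]]]]]]]]

3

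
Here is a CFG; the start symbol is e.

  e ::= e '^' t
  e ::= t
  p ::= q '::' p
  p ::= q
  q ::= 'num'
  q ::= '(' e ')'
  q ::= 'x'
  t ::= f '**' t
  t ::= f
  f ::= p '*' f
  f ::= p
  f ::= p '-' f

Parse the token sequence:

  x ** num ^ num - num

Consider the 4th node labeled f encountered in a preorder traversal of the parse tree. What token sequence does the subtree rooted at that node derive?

[e [e [t [f [p [q x]]] ** [t [f [p [q num]]]]]] ^ [t [f [p [q num]] - [f [p [q num]]]]]]

num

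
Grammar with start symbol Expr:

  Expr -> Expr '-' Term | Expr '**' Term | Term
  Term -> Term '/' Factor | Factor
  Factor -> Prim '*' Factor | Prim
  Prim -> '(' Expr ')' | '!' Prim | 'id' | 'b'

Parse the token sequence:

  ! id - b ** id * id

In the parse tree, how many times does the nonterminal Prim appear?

[Expr [Expr [Expr [Term [Factor [Prim ! [Prim id]]]]] - [Term [Factor [Prim b]]]] ** [Term [Factor [Prim id] * [Factor [Prim id]]]]]

5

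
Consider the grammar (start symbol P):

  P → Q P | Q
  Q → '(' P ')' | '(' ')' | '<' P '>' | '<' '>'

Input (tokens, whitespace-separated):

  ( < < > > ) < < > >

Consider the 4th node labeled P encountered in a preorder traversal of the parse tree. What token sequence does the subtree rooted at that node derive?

[P [Q ( [P [Q < [P [Q < >]] >]] )] [P [Q < [P [Q < >]] >]]]

< < > >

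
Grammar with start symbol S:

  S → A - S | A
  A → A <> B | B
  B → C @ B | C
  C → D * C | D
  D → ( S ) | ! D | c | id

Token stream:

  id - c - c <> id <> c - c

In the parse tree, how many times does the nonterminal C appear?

6

[S [A [B [C [D id]]]] - [S [A [B [C [D c]]]] - [S [A [A [A [B [C [D c]]]] <> [B [C [D id]]]] <> [B [C [D c]]]] - [S [A [B [C [D c]]]]]]]]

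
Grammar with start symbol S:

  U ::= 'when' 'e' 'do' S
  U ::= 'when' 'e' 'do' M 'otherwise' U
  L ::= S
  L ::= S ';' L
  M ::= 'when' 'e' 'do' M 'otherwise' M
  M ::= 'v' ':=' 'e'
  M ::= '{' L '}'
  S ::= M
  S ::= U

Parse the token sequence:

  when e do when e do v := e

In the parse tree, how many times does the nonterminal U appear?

2

[S [U when e do [S [U when e do [S [M v := e]]]]]]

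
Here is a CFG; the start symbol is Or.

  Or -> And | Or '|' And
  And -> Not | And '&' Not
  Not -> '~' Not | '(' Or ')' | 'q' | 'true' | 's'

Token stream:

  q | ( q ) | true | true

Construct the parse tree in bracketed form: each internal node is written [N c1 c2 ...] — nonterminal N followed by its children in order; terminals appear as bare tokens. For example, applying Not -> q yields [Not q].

[Or [Or [Or [Or [And [Not q]]] | [And [Not ( [Or [And [Not q]]] )]]] | [And [Not true]]] | [And [Not true]]]

Or
Or | And
Or | And | And
Or | And | And | And
And | And | And | And
Not | And | And | And
q | And | And | And
q | Not | And | And
q | ( Or ) | And | And
q | ( And ) | And | And
q | ( Not ) | And | And
q | ( q ) | And | And
q | ( q ) | Not | And
q | ( q ) | true | And
q | ( q ) | true | Not
q | ( q ) | true | true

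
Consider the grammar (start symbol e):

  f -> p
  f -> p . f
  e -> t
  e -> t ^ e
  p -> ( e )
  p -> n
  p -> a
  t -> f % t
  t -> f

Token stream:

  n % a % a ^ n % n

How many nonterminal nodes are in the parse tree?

17

[e [t [f [p n]] % [t [f [p a]] % [t [f [p a]]]]] ^ [e [t [f [p n]] % [t [f [p n]]]]]]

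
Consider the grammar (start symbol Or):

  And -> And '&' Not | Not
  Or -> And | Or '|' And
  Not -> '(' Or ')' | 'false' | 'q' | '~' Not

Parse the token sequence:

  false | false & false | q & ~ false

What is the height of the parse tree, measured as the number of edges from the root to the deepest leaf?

5

[Or [Or [Or [And [Not false]]] | [And [And [Not false]] & [Not false]]] | [And [And [Not q]] & [Not ~ [Not false]]]]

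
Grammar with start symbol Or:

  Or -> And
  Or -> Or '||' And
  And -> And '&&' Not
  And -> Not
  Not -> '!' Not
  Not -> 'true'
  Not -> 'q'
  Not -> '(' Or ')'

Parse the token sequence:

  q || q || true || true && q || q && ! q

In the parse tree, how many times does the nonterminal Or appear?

[Or [Or [Or [Or [Or [And [Not q]]] || [And [Not q]]] || [And [Not true]]] || [And [And [Not true]] && [Not q]]] || [And [And [Not q]] && [Not ! [Not q]]]]

5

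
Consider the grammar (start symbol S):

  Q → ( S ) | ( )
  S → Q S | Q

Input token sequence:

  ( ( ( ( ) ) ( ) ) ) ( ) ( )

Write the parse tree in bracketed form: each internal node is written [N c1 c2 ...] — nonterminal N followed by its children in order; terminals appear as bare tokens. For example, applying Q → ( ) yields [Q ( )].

S
Q S
( S ) S
( Q ) S
( ( S ) ) S
( ( Q S ) ) S
( ( ( S ) S ) ) S
( ( ( Q ) S ) ) S
( ( ( ( ) ) S ) ) S
( ( ( ( ) ) Q ) ) S
( ( ( ( ) ) ( ) ) ) S
( ( ( ( ) ) ( ) ) ) Q S
( ( ( ( ) ) ( ) ) ) ( ) S
( ( ( ( ) ) ( ) ) ) ( ) Q
( ( ( ( ) ) ( ) ) ) ( ) ( )

[S [Q ( [S [Q ( [S [Q ( [S [Q ( )]] )] [S [Q ( )]]] )]] )] [S [Q ( )] [S [Q ( )]]]]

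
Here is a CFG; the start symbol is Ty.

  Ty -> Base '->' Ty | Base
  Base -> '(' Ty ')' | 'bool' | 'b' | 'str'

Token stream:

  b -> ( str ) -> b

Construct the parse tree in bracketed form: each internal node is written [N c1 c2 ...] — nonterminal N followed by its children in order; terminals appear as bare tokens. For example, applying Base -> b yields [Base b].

Ty
Base -> Ty
b -> Ty
b -> Base -> Ty
b -> ( Ty ) -> Ty
b -> ( Base ) -> Ty
b -> ( str ) -> Ty
b -> ( str ) -> Base
b -> ( str ) -> b

[Ty [Base b] -> [Ty [Base ( [Ty [Base str]] )] -> [Ty [Base b]]]]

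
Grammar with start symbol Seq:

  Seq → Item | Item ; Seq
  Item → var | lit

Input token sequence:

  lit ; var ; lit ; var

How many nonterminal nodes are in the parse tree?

[Seq [Item lit] ; [Seq [Item var] ; [Seq [Item lit] ; [Seq [Item var]]]]]

8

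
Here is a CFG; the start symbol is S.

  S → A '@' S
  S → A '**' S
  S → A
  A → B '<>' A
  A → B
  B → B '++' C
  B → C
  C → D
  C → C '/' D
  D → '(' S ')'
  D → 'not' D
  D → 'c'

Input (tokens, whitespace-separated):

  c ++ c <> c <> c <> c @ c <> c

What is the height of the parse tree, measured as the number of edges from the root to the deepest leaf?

8

[S [A [B [B [C [D c]]] ++ [C [D c]]] <> [A [B [C [D c]]] <> [A [B [C [D c]]] <> [A [B [C [D c]]]]]]] @ [S [A [B [C [D c]]] <> [A [B [C [D c]]]]]]]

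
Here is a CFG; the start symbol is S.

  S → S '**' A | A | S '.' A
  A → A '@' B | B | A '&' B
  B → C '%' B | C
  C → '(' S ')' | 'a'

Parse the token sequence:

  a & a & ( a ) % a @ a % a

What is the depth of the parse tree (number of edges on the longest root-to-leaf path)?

9

[S [A [A [A [A [B [C a]]] & [B [C a]]] & [B [C ( [S [A [B [C a]]]] )] % [B [C a]]]] @ [B [C a] % [B [C a]]]]]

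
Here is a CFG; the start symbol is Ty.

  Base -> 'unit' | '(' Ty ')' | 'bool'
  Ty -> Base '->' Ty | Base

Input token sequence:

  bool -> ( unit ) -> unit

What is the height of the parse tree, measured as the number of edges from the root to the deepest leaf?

[Ty [Base bool] -> [Ty [Base ( [Ty [Base unit]] )] -> [Ty [Base unit]]]]

5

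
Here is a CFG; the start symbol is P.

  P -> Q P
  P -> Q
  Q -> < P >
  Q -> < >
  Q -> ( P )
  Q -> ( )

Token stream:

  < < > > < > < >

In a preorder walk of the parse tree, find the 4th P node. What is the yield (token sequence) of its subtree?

[P [Q < [P [Q < >]] >] [P [Q < >] [P [Q < >]]]]

< >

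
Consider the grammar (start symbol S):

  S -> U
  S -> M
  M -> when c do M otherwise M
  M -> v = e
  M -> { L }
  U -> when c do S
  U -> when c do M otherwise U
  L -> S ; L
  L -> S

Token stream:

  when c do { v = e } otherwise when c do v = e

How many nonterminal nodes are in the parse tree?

9

[S [U when c do [M { [L [S [M v = e]]] }] otherwise [U when c do [S [M v = e]]]]]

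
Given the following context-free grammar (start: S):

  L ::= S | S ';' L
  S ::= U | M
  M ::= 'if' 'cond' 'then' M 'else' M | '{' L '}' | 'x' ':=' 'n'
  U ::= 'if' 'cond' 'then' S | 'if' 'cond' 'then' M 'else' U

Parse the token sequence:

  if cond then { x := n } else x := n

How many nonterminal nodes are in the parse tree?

7

[S [M if cond then [M { [L [S [M x := n]]] }] else [M x := n]]]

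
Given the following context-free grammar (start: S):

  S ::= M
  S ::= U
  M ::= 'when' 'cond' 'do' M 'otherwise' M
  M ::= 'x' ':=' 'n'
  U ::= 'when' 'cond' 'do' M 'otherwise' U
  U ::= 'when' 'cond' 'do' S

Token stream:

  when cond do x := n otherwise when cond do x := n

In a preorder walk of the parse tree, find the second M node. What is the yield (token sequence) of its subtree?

x := n

[S [U when cond do [M x := n] otherwise [U when cond do [S [M x := n]]]]]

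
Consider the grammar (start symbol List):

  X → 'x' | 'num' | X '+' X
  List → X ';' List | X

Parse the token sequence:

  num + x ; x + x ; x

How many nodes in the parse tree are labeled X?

[List [X [X num] + [X x]] ; [List [X [X x] + [X x]] ; [List [X x]]]]

7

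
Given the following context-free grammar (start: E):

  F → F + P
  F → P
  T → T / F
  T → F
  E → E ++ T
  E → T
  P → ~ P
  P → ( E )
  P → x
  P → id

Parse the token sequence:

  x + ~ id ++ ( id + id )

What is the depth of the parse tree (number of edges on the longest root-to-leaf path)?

[E [E [T [F [F [P x]] + [P ~ [P id]]]]] ++ [T [F [P ( [E [T [F [F [P id]] + [P id]]]] )]]]]

9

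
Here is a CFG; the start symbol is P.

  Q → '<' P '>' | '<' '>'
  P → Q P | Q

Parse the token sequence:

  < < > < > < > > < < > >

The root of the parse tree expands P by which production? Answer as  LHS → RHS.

[P [Q < [P [Q < >] [P [Q < >] [P [Q < >]]]] >] [P [Q < [P [Q < >]] >]]]

P → Q P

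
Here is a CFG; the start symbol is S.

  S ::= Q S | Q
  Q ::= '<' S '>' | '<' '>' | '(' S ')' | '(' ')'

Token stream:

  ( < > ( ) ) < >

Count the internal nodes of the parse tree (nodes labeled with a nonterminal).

[S [Q ( [S [Q < >] [S [Q ( )]]] )] [S [Q < >]]]

8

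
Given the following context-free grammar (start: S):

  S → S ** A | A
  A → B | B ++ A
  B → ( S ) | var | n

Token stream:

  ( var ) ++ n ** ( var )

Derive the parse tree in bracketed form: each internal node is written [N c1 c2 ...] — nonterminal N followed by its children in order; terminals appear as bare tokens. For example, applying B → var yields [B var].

[S [S [A [B ( [S [A [B var]]] )] ++ [A [B n]]]] ** [A [B ( [S [A [B var]]] )]]]

S
S ** A
A ** A
B ++ A ** A
( S ) ++ A ** A
( A ) ++ A ** A
( B ) ++ A ** A
( var ) ++ A ** A
( var ) ++ B ** A
( var ) ++ n ** A
( var ) ++ n ** B
( var ) ++ n ** ( S )
( var ) ++ n ** ( A )
( var ) ++ n ** ( B )
( var ) ++ n ** ( var )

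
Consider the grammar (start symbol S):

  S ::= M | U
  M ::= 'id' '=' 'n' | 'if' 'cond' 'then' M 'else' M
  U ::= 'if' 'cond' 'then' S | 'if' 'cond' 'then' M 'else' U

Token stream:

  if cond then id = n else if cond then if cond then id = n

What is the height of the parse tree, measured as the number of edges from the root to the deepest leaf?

[S [U if cond then [M id = n] else [U if cond then [S [U if cond then [S [M id = n]]]]]]]

7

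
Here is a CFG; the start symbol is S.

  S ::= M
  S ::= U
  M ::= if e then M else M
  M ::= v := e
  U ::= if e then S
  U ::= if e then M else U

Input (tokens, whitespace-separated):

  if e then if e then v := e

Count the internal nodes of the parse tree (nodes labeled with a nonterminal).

6

[S [U if e then [S [U if e then [S [M v := e]]]]]]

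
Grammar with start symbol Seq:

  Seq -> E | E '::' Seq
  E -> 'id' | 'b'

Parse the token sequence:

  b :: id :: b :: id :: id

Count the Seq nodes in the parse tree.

[Seq [E b] :: [Seq [E id] :: [Seq [E b] :: [Seq [E id] :: [Seq [E id]]]]]]

5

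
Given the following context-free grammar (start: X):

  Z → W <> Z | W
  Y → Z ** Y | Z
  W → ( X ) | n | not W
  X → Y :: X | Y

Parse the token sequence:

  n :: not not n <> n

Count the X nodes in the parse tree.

[X [Y [Z [W n]]] :: [X [Y [Z [W not [W not [W n]]] <> [Z [W n]]]]]]

2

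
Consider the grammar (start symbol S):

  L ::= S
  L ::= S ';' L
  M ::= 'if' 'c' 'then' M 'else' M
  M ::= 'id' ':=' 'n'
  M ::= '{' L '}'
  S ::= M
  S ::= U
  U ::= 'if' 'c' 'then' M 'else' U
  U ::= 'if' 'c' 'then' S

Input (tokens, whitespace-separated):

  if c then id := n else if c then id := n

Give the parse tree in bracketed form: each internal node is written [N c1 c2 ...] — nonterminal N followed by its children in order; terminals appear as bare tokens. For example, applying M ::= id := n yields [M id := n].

S
U
if c then M else U
if c then id := n else U
if c then id := n else if c then S
if c then id := n else if c then M
if c then id := n else if c then id := n

[S [U if c then [M id := n] else [U if c then [S [M id := n]]]]]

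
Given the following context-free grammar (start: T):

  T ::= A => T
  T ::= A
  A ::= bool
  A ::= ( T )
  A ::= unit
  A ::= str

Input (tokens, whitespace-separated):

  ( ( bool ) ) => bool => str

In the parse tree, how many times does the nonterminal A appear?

5

[T [A ( [T [A ( [T [A bool]] )]] )] => [T [A bool] => [T [A str]]]]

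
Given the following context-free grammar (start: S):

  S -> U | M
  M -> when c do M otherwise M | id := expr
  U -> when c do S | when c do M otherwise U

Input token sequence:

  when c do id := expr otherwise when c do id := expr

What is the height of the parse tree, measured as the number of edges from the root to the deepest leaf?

5

[S [U when c do [M id := expr] otherwise [U when c do [S [M id := expr]]]]]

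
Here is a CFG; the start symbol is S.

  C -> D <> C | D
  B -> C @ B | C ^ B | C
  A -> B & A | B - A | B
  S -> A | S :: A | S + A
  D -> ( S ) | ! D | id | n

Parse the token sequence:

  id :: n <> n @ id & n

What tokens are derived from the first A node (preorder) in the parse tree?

id

[S [S [A [B [C [D id]]]]] :: [A [B [C [D n] <> [C [D n]]] @ [B [C [D id]]]] & [A [B [C [D n]]]]]]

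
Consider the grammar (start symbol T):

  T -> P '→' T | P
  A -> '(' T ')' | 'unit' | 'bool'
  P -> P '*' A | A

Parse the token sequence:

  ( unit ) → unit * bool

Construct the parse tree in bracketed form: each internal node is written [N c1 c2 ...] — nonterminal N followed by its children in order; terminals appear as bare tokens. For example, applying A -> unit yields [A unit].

[T [P [A ( [T [P [A unit]]] )]] → [T [P [P [A unit]] * [A bool]]]]

T
P → T
A → T
( T ) → T
( P ) → T
( A ) → T
( unit ) → T
( unit ) → P
( unit ) → P * A
( unit ) → A * A
( unit ) → unit * A
( unit ) → unit * bool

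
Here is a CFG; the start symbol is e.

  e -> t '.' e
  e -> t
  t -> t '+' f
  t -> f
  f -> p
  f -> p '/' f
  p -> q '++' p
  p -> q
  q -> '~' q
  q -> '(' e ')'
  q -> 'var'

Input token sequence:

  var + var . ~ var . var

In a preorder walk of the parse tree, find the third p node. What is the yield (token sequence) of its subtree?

~ var

[e [t [t [f [p [q var]]]] + [f [p [q var]]]] . [e [t [f [p [q ~ [q var]]]]] . [e [t [f [p [q var]]]]]]]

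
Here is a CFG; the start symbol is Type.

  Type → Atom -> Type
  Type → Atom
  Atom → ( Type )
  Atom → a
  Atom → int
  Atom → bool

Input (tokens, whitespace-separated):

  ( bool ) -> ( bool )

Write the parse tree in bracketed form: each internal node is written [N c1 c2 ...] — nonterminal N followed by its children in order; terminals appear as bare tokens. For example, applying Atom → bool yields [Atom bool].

[Type [Atom ( [Type [Atom bool]] )] -> [Type [Atom ( [Type [Atom bool]] )]]]

Type
Atom -> Type
( Type ) -> Type
( Atom ) -> Type
( bool ) -> Type
( bool ) -> Atom
( bool ) -> ( Type )
( bool ) -> ( Atom )
( bool ) -> ( bool )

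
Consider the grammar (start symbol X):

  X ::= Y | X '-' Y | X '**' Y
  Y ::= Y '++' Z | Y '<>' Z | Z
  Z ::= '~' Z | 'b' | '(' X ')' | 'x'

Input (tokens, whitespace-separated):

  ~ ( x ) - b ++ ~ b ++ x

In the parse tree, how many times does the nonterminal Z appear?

7

[X [X [Y [Z ~ [Z ( [X [Y [Z x]]] )]]]] - [Y [Y [Y [Z b]] ++ [Z ~ [Z b]]] ++ [Z x]]]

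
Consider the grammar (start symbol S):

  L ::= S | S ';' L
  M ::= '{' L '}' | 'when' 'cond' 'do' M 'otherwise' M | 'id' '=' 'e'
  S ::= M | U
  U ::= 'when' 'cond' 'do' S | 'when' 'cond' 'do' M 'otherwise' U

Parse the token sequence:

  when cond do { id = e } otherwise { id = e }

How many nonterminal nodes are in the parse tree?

[S [M when cond do [M { [L [S [M id = e]]] }] otherwise [M { [L [S [M id = e]]] }]]]

10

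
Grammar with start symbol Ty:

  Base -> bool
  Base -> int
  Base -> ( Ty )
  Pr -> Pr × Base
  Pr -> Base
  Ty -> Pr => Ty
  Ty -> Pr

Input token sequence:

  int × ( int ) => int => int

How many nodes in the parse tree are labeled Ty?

4

[Ty [Pr [Pr [Base int]] × [Base ( [Ty [Pr [Base int]]] )]] => [Ty [Pr [Base int]] => [Ty [Pr [Base int]]]]]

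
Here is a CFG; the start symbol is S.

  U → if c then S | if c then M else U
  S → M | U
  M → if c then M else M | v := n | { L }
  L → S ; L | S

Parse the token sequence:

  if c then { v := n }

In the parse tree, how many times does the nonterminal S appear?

[S [U if c then [S [M { [L [S [M v := n]]] }]]]]

3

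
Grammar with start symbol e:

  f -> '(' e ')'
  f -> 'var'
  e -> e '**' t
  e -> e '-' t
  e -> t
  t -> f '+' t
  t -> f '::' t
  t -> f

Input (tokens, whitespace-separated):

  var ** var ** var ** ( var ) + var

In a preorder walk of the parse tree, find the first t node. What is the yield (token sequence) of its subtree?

[e [e [e [e [t [f var]]] ** [t [f var]]] ** [t [f var]]] ** [t [f ( [e [t [f var]]] )] + [t [f var]]]]

var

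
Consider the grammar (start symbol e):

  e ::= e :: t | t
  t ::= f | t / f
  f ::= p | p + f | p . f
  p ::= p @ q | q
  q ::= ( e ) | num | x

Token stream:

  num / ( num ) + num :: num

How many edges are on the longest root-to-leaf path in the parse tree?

[e [e [t [t [f [p [q num]]]] / [f [p [q ( [e [t [f [p [q num]]]]] )]] + [f [p [q num]]]]]] :: [t [f [p [q num]]]]]

11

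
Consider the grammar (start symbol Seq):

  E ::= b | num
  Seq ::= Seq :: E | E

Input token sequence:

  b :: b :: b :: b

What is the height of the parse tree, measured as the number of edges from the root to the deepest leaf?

5

[Seq [Seq [Seq [Seq [E b]] :: [E b]] :: [E b]] :: [E b]]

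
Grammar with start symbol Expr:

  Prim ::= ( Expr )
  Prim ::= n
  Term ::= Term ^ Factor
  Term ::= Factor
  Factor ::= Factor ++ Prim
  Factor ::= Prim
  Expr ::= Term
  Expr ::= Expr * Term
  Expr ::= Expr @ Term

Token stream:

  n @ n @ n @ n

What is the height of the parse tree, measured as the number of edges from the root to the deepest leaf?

[Expr [Expr [Expr [Expr [Term [Factor [Prim n]]]] @ [Term [Factor [Prim n]]]] @ [Term [Factor [Prim n]]]] @ [Term [Factor [Prim n]]]]

7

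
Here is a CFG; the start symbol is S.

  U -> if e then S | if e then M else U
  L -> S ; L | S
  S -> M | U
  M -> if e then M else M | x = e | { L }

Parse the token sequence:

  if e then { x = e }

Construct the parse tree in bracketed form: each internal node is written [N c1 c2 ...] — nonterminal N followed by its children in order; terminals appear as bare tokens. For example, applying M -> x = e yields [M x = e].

S
U
if e then S
if e then M
if e then { L }
if e then { S }
if e then { M }
if e then { x = e }

[S [U if e then [S [M { [L [S [M x = e]]] }]]]]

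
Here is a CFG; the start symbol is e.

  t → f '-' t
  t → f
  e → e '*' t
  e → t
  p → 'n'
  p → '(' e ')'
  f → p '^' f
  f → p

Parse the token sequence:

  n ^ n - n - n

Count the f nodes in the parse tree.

[e [t [f [p n] ^ [f [p n]]] - [t [f [p n]] - [t [f [p n]]]]]]

4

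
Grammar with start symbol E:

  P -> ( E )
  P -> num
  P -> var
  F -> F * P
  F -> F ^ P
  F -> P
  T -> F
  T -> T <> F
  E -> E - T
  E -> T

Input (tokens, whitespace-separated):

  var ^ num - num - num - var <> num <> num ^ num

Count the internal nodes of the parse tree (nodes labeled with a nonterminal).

26

[E [E [E [E [T [F [F [P var]] ^ [P num]]]] - [T [F [P num]]]] - [T [F [P num]]]] - [T [T [T [F [P var]]] <> [F [P num]]] <> [F [F [P num]] ^ [P num]]]]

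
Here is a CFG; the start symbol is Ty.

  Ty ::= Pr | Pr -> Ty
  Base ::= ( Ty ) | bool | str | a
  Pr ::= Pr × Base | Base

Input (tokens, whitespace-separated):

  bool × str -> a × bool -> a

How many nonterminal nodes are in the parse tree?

13

[Ty [Pr [Pr [Base bool]] × [Base str]] -> [Ty [Pr [Pr [Base a]] × [Base bool]] -> [Ty [Pr [Base a]]]]]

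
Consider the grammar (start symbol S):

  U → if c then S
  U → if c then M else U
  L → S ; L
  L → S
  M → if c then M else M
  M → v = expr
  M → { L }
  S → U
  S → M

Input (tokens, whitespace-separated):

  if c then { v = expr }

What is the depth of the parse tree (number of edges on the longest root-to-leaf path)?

7

[S [U if c then [S [M { [L [S [M v = expr]]] }]]]]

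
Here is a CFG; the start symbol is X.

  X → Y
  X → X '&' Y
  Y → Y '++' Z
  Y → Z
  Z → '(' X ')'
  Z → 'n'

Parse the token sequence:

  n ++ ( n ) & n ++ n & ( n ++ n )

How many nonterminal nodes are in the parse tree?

[X [X [X [Y [Y [Z n]] ++ [Z ( [X [Y [Z n]]] )]]] & [Y [Y [Z n]] ++ [Z n]]] & [Y [Z ( [X [Y [Y [Z n]] ++ [Z n]]] )]]]

21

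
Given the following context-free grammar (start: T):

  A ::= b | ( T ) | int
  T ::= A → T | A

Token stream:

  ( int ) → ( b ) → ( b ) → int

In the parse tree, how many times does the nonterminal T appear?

7

[T [A ( [T [A int]] )] → [T [A ( [T [A b]] )] → [T [A ( [T [A b]] )] → [T [A int]]]]]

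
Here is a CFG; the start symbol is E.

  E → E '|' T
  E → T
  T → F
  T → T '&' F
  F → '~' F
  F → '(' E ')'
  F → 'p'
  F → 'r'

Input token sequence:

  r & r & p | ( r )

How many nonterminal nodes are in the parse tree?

13

[E [E [T [T [T [F r]] & [F r]] & [F p]]] | [T [F ( [E [T [F r]]] )]]]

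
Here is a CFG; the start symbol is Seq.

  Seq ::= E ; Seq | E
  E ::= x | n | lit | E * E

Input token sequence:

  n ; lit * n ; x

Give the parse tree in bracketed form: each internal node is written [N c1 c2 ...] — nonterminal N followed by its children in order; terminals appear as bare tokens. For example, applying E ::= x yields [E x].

[Seq [E n] ; [Seq [E [E lit] * [E n]] ; [Seq [E x]]]]

Seq
E ; Seq
n ; Seq
n ; E ; Seq
n ; E * E ; Seq
n ; lit * E ; Seq
n ; lit * n ; Seq
n ; lit * n ; E
n ; lit * n ; x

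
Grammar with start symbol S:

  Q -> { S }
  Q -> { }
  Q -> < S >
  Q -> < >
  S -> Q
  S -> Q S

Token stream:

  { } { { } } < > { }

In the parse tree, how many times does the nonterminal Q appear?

5

[S [Q { }] [S [Q { [S [Q { }]] }] [S [Q < >] [S [Q { }]]]]]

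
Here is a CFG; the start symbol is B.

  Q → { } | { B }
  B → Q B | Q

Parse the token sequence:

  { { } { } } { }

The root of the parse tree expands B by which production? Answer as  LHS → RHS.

B → Q B

[B [Q { [B [Q { }] [B [Q { }]]] }] [B [Q { }]]]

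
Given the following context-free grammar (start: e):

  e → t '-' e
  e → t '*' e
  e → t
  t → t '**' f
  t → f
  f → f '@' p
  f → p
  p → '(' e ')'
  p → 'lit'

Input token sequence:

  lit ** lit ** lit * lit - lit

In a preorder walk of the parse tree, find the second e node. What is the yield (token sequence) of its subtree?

[e [t [t [t [f [p lit]]] ** [f [p lit]]] ** [f [p lit]]] * [e [t [f [p lit]]] - [e [t [f [p lit]]]]]]

lit - lit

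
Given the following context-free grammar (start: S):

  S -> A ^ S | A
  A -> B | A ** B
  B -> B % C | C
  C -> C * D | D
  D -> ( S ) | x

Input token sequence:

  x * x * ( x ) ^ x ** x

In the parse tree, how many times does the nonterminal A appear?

4

[S [A [B [C [C [C [D x]] * [D x]] * [D ( [S [A [B [C [D x]]]]] )]]]] ^ [S [A [A [B [C [D x]]]] ** [B [C [D x]]]]]]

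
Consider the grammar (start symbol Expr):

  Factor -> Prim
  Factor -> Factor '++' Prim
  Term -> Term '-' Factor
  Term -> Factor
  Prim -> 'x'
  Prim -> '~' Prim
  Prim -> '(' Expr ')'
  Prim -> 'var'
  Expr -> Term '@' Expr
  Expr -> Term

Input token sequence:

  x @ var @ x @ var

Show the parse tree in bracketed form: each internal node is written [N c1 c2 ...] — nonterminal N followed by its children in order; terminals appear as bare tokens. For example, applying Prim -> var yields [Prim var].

[Expr [Term [Factor [Prim x]]] @ [Expr [Term [Factor [Prim var]]] @ [Expr [Term [Factor [Prim x]]] @ [Expr [Term [Factor [Prim var]]]]]]]

Expr
Term @ Expr
Factor @ Expr
Prim @ Expr
x @ Expr
x @ Term @ Expr
x @ Factor @ Expr
x @ Prim @ Expr
x @ var @ Expr
x @ var @ Term @ Expr
x @ var @ Factor @ Expr
x @ var @ Prim @ Expr
x @ var @ x @ Expr
x @ var @ x @ Term
x @ var @ x @ Factor
x @ var @ x @ Prim
x @ var @ x @ var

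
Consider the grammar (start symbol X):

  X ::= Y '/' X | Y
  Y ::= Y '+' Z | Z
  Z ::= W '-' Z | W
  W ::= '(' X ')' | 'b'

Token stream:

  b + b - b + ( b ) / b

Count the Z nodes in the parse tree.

6

[X [Y [Y [Y [Z [W b]]] + [Z [W b] - [Z [W b]]]] + [Z [W ( [X [Y [Z [W b]]]] )]]] / [X [Y [Z [W b]]]]]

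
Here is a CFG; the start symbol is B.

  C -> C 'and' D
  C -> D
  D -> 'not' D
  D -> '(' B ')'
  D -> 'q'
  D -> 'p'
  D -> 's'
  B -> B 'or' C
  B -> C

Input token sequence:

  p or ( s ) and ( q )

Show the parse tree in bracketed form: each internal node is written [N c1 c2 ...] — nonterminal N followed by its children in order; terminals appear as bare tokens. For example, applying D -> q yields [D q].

B
B or C
C or C
D or C
p or C
p or C and D
p or D and D
p or ( B ) and D
p or ( C ) and D
p or ( D ) and D
p or ( s ) and D
p or ( s ) and ( B )
p or ( s ) and ( C )
p or ( s ) and ( D )
p or ( s ) and ( q )

[B [B [C [D p]]] or [C [C [D ( [B [C [D s]]] )]] and [D ( [B [C [D q]]] )]]]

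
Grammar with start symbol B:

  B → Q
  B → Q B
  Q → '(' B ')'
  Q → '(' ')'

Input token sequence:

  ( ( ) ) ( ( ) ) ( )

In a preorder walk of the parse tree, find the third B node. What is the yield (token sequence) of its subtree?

[B [Q ( [B [Q ( )]] )] [B [Q ( [B [Q ( )]] )] [B [Q ( )]]]]

( ( ) ) ( )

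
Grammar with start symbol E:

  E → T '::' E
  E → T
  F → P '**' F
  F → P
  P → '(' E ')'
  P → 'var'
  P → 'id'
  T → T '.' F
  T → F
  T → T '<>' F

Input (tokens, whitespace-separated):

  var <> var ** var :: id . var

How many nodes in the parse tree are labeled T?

4

[E [T [T [F [P var]]] <> [F [P var] ** [F [P var]]]] :: [E [T [T [F [P id]]] . [F [P var]]]]]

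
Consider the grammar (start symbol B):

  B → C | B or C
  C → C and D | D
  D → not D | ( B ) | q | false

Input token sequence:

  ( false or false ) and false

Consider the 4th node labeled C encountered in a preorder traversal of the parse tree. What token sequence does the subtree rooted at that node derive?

false

[B [C [C [D ( [B [B [C [D false]]] or [C [D false]]] )]] and [D false]]]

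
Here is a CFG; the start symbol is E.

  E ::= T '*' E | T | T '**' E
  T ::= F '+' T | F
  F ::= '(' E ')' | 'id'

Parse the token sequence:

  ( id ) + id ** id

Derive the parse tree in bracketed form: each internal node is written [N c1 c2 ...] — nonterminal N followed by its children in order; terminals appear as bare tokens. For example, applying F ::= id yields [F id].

E
T ** E
F + T ** E
( E ) + T ** E
( T ) + T ** E
( F ) + T ** E
( id ) + T ** E
( id ) + F ** E
( id ) + id ** E
( id ) + id ** T
( id ) + id ** F
( id ) + id ** id

[E [T [F ( [E [T [F id]]] )] + [T [F id]]] ** [E [T [F id]]]]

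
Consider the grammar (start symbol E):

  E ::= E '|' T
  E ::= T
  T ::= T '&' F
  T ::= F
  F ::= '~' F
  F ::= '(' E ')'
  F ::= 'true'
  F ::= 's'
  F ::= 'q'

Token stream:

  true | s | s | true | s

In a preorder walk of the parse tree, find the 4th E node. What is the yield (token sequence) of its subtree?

[E [E [E [E [E [T [F true]]] | [T [F s]]] | [T [F s]]] | [T [F true]]] | [T [F s]]]

true | s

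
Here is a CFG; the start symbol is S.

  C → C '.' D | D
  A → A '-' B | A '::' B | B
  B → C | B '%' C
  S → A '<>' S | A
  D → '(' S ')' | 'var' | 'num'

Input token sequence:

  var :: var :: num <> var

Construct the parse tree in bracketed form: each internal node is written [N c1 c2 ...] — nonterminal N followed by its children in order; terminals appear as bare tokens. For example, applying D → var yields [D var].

S
A <> S
A :: B <> S
A :: B :: B <> S
B :: B :: B <> S
C :: B :: B <> S
D :: B :: B <> S
var :: B :: B <> S
var :: C :: B <> S
var :: D :: B <> S
var :: var :: B <> S
var :: var :: C <> S
var :: var :: D <> S
var :: var :: num <> S
var :: var :: num <> A
var :: var :: num <> B
var :: var :: num <> C
var :: var :: num <> D
var :: var :: num <> var

[S [A [A [A [B [C [D var]]]] :: [B [C [D var]]]] :: [B [C [D num]]]] <> [S [A [B [C [D var]]]]]]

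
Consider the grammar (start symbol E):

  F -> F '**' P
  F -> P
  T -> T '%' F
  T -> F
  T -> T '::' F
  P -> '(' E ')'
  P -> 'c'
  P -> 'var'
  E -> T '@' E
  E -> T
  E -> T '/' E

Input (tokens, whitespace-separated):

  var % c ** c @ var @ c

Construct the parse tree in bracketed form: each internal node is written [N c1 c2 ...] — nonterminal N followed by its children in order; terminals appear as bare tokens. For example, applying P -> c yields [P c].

[E [T [T [F [P var]]] % [F [F [P c]] ** [P c]]] @ [E [T [F [P var]]] @ [E [T [F [P c]]]]]]

E
T @ E
T % F @ E
F % F @ E
P % F @ E
var % F @ E
var % F ** P @ E
var % P ** P @ E
var % c ** P @ E
var % c ** c @ E
var % c ** c @ T @ E
var % c ** c @ F @ E
var % c ** c @ P @ E
var % c ** c @ var @ E
var % c ** c @ var @ T
var % c ** c @ var @ F
var % c ** c @ var @ P
var % c ** c @ var @ c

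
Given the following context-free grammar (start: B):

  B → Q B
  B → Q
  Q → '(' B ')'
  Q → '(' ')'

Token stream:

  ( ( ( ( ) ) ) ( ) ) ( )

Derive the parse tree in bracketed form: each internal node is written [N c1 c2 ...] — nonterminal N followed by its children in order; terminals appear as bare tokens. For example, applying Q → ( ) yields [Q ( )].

B
Q B
( B ) B
( Q B ) B
( ( B ) B ) B
( ( Q ) B ) B
( ( ( B ) ) B ) B
( ( ( Q ) ) B ) B
( ( ( ( ) ) ) B ) B
( ( ( ( ) ) ) Q ) B
( ( ( ( ) ) ) ( ) ) B
( ( ( ( ) ) ) ( ) ) Q
( ( ( ( ) ) ) ( ) ) ( )

[B [Q ( [B [Q ( [B [Q ( [B [Q ( )]] )]] )] [B [Q ( )]]] )] [B [Q ( )]]]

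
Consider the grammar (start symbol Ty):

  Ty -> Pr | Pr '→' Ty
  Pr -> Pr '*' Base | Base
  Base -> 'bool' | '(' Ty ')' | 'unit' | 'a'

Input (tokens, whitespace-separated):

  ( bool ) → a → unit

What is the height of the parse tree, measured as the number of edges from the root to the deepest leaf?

6

[Ty [Pr [Base ( [Ty [Pr [Base bool]]] )]] → [Ty [Pr [Base a]] → [Ty [Pr [Base unit]]]]]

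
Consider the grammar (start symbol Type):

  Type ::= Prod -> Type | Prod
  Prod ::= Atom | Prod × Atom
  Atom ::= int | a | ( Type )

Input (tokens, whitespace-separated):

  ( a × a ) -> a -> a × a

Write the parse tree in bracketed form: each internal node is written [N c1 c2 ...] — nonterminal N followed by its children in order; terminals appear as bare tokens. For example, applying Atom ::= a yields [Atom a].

Type
Prod -> Type
Atom -> Type
( Type ) -> Type
( Prod ) -> Type
( Prod × Atom ) -> Type
( Atom × Atom ) -> Type
( a × Atom ) -> Type
( a × a ) -> Type
( a × a ) -> Prod -> Type
( a × a ) -> Atom -> Type
( a × a ) -> a -> Type
( a × a ) -> a -> Prod
( a × a ) -> a -> Prod × Atom
( a × a ) -> a -> Atom × Atom
( a × a ) -> a -> a × Atom
( a × a ) -> a -> a × a

[Type [Prod [Atom ( [Type [Prod [Prod [Atom a]] × [Atom a]]] )]] -> [Type [Prod [Atom a]] -> [Type [Prod [Prod [Atom a]] × [Atom a]]]]]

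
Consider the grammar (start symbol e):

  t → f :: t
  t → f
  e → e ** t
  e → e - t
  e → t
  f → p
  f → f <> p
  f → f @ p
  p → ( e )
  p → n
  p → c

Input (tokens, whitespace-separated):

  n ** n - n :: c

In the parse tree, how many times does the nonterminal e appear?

3

[e [e [e [t [f [p n]]]] ** [t [f [p n]]]] - [t [f [p n]] :: [t [f [p c]]]]]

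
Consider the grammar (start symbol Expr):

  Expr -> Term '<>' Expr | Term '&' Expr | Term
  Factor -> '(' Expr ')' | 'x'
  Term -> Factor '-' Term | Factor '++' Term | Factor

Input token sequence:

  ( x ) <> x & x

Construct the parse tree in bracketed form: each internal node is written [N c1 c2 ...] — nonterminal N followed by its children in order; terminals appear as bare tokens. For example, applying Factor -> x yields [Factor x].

[Expr [Term [Factor ( [Expr [Term [Factor x]]] )]] <> [Expr [Term [Factor x]] & [Expr [Term [Factor x]]]]]

Expr
Term <> Expr
Factor <> Expr
( Expr ) <> Expr
( Term ) <> Expr
( Factor ) <> Expr
( x ) <> Expr
( x ) <> Term & Expr
( x ) <> Factor & Expr
( x ) <> x & Expr
( x ) <> x & Term
( x ) <> x & Factor
( x ) <> x & x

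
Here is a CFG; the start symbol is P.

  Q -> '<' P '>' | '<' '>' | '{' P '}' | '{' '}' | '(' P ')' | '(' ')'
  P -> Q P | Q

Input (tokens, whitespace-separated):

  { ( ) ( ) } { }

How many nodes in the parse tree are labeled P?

[P [Q { [P [Q ( )] [P [Q ( )]]] }] [P [Q { }]]]

4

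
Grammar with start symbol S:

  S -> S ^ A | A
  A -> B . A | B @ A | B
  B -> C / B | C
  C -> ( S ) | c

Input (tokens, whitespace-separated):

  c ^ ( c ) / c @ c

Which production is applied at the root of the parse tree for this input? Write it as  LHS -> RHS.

S -> S ^ A

[S [S [A [B [C c]]]] ^ [A [B [C ( [S [A [B [C c]]]] )] / [B [C c]]] @ [A [B [C c]]]]]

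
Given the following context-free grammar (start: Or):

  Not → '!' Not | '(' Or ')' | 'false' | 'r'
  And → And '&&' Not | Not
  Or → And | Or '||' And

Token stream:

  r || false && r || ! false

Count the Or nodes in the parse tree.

[Or [Or [Or [And [Not r]]] || [And [And [Not false]] && [Not r]]] || [And [Not ! [Not false]]]]

3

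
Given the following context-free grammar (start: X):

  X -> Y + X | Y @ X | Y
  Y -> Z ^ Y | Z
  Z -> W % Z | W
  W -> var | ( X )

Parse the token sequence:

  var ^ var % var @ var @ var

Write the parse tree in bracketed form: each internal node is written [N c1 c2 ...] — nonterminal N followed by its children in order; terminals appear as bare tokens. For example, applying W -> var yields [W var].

X
Y @ X
Z ^ Y @ X
W ^ Y @ X
var ^ Y @ X
var ^ Z @ X
var ^ W % Z @ X
var ^ var % Z @ X
var ^ var % W @ X
var ^ var % var @ X
var ^ var % var @ Y @ X
var ^ var % var @ Z @ X
var ^ var % var @ W @ X
var ^ var % var @ var @ X
var ^ var % var @ var @ Y
var ^ var % var @ var @ Z
var ^ var % var @ var @ W
var ^ var % var @ var @ var

[X [Y [Z [W var]] ^ [Y [Z [W var] % [Z [W var]]]]] @ [X [Y [Z [W var]]] @ [X [Y [Z [W var]]]]]]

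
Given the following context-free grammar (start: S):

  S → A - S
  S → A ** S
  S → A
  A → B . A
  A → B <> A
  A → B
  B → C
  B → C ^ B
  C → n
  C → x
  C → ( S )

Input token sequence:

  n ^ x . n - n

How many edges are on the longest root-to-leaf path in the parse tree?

5

[S [A [B [C n] ^ [B [C x]]] . [A [B [C n]]]] - [S [A [B [C n]]]]]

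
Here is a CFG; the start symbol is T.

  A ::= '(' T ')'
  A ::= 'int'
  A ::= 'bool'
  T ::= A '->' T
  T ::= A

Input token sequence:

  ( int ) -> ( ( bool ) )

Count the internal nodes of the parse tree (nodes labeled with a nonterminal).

[T [A ( [T [A int]] )] -> [T [A ( [T [A ( [T [A bool]] )]] )]]]

10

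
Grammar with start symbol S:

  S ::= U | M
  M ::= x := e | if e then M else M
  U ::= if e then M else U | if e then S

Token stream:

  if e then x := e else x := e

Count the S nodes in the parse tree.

1

[S [M if e then [M x := e] else [M x := e]]]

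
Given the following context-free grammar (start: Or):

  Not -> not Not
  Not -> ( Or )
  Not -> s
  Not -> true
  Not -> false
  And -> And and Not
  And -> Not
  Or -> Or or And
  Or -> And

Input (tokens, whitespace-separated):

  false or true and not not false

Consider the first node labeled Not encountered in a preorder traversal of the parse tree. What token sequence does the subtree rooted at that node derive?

[Or [Or [And [Not false]]] or [And [And [Not true]] and [Not not [Not not [Not false]]]]]

false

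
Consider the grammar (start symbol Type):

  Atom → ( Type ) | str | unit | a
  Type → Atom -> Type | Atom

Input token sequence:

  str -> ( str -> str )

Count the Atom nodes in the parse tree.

4

[Type [Atom str] -> [Type [Atom ( [Type [Atom str] -> [Type [Atom str]]] )]]]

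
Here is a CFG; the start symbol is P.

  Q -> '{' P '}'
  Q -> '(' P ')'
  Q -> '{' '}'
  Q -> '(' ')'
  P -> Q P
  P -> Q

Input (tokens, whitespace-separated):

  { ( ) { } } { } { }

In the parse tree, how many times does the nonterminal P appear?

5

[P [Q { [P [Q ( )] [P [Q { }]]] }] [P [Q { }] [P [Q { }]]]]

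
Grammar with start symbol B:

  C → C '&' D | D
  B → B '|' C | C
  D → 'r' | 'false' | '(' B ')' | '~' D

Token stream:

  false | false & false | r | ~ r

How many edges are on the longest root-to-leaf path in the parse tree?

[B [B [B [B [C [D false]]] | [C [C [D false]] & [D false]]] | [C [D r]]] | [C [D ~ [D r]]]]

6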